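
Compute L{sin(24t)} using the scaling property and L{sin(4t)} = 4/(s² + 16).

Using L{f(at)} = (1/a)F(s/a) with a=6: L{sin(24t)} = (1/6) · 4/((s/6)² + 16) = (1/6) · 4·36/(s² + 576) = 24/(s² + 576)

Final answer: 24/(s² + 576)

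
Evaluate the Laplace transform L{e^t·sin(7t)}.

L{e^(at)·sin(ωt)} = ω/((s-a)² + ω²), so L{e^t·sin(7t)} = 7/((s-1)² + 49)

Final answer: 7/((s-1)² + 49)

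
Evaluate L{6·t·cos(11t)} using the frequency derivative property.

L{cos(11t)} = s/(s² + 121). Derivative: d/ds[s/(s² + 121)] = [(s² + 121) - s·2s]/(s² + 121)² = (121 - s²)/(s² + 121)². So L{t·cos(11t)} = -F'(s) = (s² - 121)/(s² + 121)². Then L{6·t·cos(11t)} = 6·(s² - 121)/(s² + 121)²

Final answer: 6·(s² - 121)/(s² + 121)²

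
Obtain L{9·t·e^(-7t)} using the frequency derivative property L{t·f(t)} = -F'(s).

L{e^(-7t)} = 1/(s+7). By frequency derivative: L{t·e^(-7t)} = -d/ds[1/(s+7)] = -(-1)/(s+7)² = 1/(s+7)². Then L{9·t·e^(-7t)} = 9·1/(s+7)² = 9/(s+7)²

Final answer: 9/(s+7)²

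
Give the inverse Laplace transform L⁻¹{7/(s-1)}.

L⁻¹{1/(s-a)} = e^(at), so L⁻¹{1/(s-1)} = e^t, and L⁻¹{7/(s-1)} = 7·e^t

Final answer: 7·e^t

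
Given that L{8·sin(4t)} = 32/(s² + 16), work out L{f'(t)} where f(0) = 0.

L{f'(t)} = s·F(s) - f(0) = s·32/(s² + 16) - 0 = 32s/(s² + 16)

Final answer: 32s/(s² + 16)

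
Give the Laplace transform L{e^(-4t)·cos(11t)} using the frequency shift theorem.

Frequency shift: L{e^(at)f(t)} = F(s-a). L{e^(-4t)·cos(11t)} = (s+4)/((s+4)² + 121)

Final answer: (s+4)/((s+4)² + 121)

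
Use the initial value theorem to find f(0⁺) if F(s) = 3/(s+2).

f(0⁺) = lim_{s→∞} s·3/(s+2) = lim_{s→∞} 3s/(s+2) = 3

Final answer: 3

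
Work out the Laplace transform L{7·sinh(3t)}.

L{sinh(ωt)} = ω/(s² - ω²), so L{sinh(3t)} = 3/(s² - 9). Then L{7·sinh(3t)} = 7·3/(s² - 9) = 21/(s² - 9)

Final answer: 21/(s² - 9)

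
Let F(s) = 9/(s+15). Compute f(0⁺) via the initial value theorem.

f(0⁺) = lim_{s→∞} s·9/(s+15) = lim_{s→∞} 9s/(s+15) = 9

Final answer: 9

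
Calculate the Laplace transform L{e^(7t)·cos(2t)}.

L{e^(at)·cos(ωt)} = (s-a)/((s-a)² + ω²), so L{e^(7t)·cos(2t)} = (s-7)/((s-7)² + 4)

Final answer: (s-7)/((s-7)² + 4)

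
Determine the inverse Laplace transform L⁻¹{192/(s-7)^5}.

L⁻¹{n!/(s-a)^(n+1)} = t^n·e^(at) with n=4, a=7. So L⁻¹{24/(s-7)^5} = t^4·e^(7t), and L⁻¹{192/(s-7)^5} = (192/24)·t^4·e^(7t) = 8·t^4·e^(7t)

Final answer: 8·t^4·e^(7t)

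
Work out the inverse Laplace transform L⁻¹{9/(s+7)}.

L⁻¹{1/(s-a)} = e^(at), so L⁻¹{1/(s+7)} = e^(-7t), and L⁻¹{9/(s+7)} = 9·e^(-7t)

Final answer: 9·e^(-7t)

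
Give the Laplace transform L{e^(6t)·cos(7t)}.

L{e^(at)·cos(ωt)} = (s-a)/((s-a)² + ω²), so L{e^(6t)·cos(7t)} = (s-6)/((s-6)² + 49)

Final answer: (s-6)/((s-6)² + 49)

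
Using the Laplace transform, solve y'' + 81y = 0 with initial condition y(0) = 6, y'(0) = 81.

L{y''} + 81L{y} = 0. s²Y - 6s - 81 + 81Y = 0. Y(s² + 81) = 6s + 81. Y = (6s + 81)/(s² + 81). Inverting: y(t) = 6cos(9t) + 9sin(9t)

Final answer: y(t) = 6cos(9t) + 9sin(9t)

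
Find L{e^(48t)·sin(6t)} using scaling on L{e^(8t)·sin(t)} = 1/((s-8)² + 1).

Scaling with a=6: L{e^(48t)·sin(6t)} = (1/6) · 1/((s/6-8)² + 1). Simplifying: 6/((s-48)² + 36)

Final answer: 6/((s-48)² + 36)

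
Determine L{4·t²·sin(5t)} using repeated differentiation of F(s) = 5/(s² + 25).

F(s) = 5/(s² + 25). F'(s) = -10s/(s² + 25)². F''(s) = -10(25 - 3s²)/(s² + 25)³ = (30s² - 250)/(s² + 25)³. So L{t²·sin(5t)} = (-1)² F''(s) = (30s² - 250)/(s² + 25)³. Then L{4·t²·sin(5t)} = 4·(30s² - 250)/(s² + 25)³ = (120s² - 1000)/(s² + 25)³

Final answer: (120s² - 1000)/(s² + 25)³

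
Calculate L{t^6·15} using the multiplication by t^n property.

L{15} = 15/s. d^1/ds^1[1/s] = -1/s². d^2/ds^2[1/s] = 2/s^3. d^3/ds^3[1/s] = -6/s^4. d^4/ds^4[1/s] = 24/s^5. d^5/ds^5[1/s] = -120/s^6. d^6/ds^6[1/s] = 720/s^7. So L{t^6} = (-1)^{6}·720/s^7 = 720/s^7. Then L{t^6·15} = 15·720/s^7 = 10800/s^7

Final answer: 10800/s^7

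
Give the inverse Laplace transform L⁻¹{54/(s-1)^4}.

L⁻¹{n!/(s-a)^(n+1)} = t^n·e^(at) with n=3, a=1. So L⁻¹{6/(s-1)^4} = t^3·e^t, and L⁻¹{54/(s-1)^4} = (54/6)·t^3·e^t = 9·t^3·e^t

Final answer: 9·t^3·e^t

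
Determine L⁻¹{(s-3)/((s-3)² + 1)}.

Using frequency shift: L⁻¹{(s-a)/((s-a)² + b²)} = e^(at)cos(bt). Here a=3, b=1

Final answer: e^(3t)·cos(t)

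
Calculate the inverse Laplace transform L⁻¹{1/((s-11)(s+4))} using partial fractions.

Decompose: A/(s-11) + B/(s+4). A = 1/15, B = -1/15. f(t) = (e^(11t) - e^(-4t))/15

Final answer: (e^(11t) - e^(-4t))/15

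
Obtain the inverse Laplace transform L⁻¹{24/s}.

L⁻¹{c/s} = c, so L⁻¹{24/s} = 24

Final answer: 24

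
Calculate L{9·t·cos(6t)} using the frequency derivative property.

L{cos(6t)} = s/(s² + 36). Derivative: d/ds[s/(s² + 36)] = [(s² + 36) - s·2s]/(s² + 36)² = (36 - s²)/(s² + 36)². So L{t·cos(6t)} = -F'(s) = (s² - 36)/(s² + 36)². Then L{9·t·cos(6t)} = 9·(s² - 36)/(s² + 36)²

Final answer: 9·(s² - 36)/(s² + 36)²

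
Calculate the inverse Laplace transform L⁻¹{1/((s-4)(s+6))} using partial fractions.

Decompose: A/(s-4) + B/(s+6). A = 1/10, B = -1/10. f(t) = (e^(4t) - e^(-6t))/10

Final answer: (e^(4t) - e^(-6t))/10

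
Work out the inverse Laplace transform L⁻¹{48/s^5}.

L⁻¹{n!/s^(n+1)} = t^n with n=4. So L⁻¹{24/s^5} = t^4, and L⁻¹{48/s^5} = (48/24)·t^4 = 2·t^4

Final answer: 2·t^4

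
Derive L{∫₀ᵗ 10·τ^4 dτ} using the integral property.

L{∫₀ᵗ f(τ)dτ} = F(s)/s with f(t) = 10t^4. F(s) = 240/s^5, so L{∫₀ᵗ 10·τ^4 dτ} = (240/s^5)/s = 240/s^6. (Check: ∫₀ᵗ 10·τ^4 dτ = 10t^5/5.)

Final answer: 240/s^6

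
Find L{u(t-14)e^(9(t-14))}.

u(t-a)f(t-a) with f(t)=e^(9t). L{e^(9t)} = 1/(s-9). By time shift: e^(-14s)/(s-9)

Final answer: e^(-14s)/(s-9)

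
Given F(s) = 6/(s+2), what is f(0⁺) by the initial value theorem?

f(0⁺) = lim_{s→∞} s·6/(s+2) = lim_{s→∞} 6s/(s+2) = 6

Final answer: 6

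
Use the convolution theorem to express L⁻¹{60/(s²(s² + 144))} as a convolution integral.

60/(s²(s² + 144)) = (1/s²)·(60/(s² + 144)) = L{t}·L{5·sin(12t)}. So f(t) = t*(5·sin(12t)) = ∫₀ᵗ 5τ·sin(12(t-τ)) dτ

Final answer: ∫₀ᵗ 5τ·sin(12(t-τ)) dτ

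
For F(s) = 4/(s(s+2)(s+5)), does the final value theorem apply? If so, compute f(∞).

Poles of sF(s) = 4/((s+2)(s+5)) are at s = -2 and s = -5, both in the left half-plane. Theorem applies. f(∞) = lim_{s→0} sF(s) = 4/(2·5) = 2/5

Final answer: 2/5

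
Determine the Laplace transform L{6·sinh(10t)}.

L{sinh(ωt)} = ω/(s² - ω²), so L{sinh(10t)} = 10/(s² - 100). Then L{6·sinh(10t)} = 6·10/(s² - 100) = 60/(s² - 100)

Final answer: 60/(s² - 100)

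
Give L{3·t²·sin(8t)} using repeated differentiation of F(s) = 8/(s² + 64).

F(s) = 8/(s² + 64). F'(s) = -16s/(s² + 64)². F''(s) = -16(64 - 3s²)/(s² + 64)³ = (48s² - 1024)/(s² + 64)³. So L{t²·sin(8t)} = (-1)² F''(s) = (48s² - 1024)/(s² + 64)³. Then L{3·t²·sin(8t)} = 3·(48s² - 1024)/(s² + 64)³ = (144s² - 3072)/(s² + 64)³

Final answer: (144s² - 3072)/(s² + 64)³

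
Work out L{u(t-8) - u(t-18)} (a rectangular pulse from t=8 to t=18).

L{u(t-a)} = e^(-as)/s. L{u(t-8) - u(t-18)} = (e^(-8s) - e^(-18s))/s

Final answer: (e^(-8s) - e^(-18s))/s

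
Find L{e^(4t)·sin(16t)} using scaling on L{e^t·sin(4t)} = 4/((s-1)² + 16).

Scaling with a=4: L{e^(4t)·sin(16t)} = (1/4) · 4/((s/4-1)² + 16). Simplifying: 16/((s-4)² + 256)

Final answer: 16/((s-4)² + 256)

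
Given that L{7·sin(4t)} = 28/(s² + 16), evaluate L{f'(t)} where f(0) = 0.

L{f'(t)} = s·F(s) - f(0) = s·28/(s² + 16) - 0 = 28s/(s² + 16)

Final answer: 28s/(s² + 16)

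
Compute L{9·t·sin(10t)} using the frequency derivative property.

L{sin(10t)} = 10/(s² + 100). By L{t·f(t)} = -F'(s): -d/ds[10/(s² + 100)] = -(10)·(-2s)/(s² + 100)² = 20s/(s² + 100)². Then L{9·t·sin(10t)} = 9·20s/(s² + 100)² = 180s/(s² + 100)²

Final answer: 180s/(s² + 100)²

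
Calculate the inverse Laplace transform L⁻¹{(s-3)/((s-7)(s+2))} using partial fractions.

Using partial fractions, f(t) = (4e^(7t) + 5e^(-2t))/9

Final answer: (4e^(7t) + 5e^(-2t))/9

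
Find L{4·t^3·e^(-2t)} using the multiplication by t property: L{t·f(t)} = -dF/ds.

Using L{t^n·e^(at)} = n!/(s-a)^(n+1), L{t^3·e^(-2t)} = 6/(s+2)^4, so L{4·t^3·e^(-2t)} = 4·6/(s+2)^4 = 24/(s+2)^4

Final answer: 24/(s+2)^4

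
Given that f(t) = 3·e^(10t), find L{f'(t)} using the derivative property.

f(0) = 3, F(s) = 3/(s-10). L{f'(t)} = s·F(s) - f(0) = 3s/(s-10) - 3 = (3s - 3(s-10))/(s-10) = 30/(s-10)

Final answer: 30/(s-10)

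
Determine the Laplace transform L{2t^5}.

L{2t^5} = 2 · L{t^5} = 2 · 120/s^6 = 240/s^6

Final answer: 240/s^6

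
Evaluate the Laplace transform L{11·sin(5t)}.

L{sin(ωt)} = ω/(s² + ω²), so L{sin(5t)} = 5/(s² + 25). Then L{11·sin(5t)} = 11·5/(s² + 25) = 55/(s² + 25)

Final answer: 55/(s² + 25)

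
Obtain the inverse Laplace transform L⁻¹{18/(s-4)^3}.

L⁻¹{n!/(s-a)^(n+1)} = t^n·e^(at) with n=2, a=4. So L⁻¹{2/(s-4)^3} = t^2·e^(4t), and L⁻¹{18/(s-4)^3} = (18/2)·t^2·e^(4t) = 9·t^2·e^(4t)

Final answer: 9·t^2·e^(4t)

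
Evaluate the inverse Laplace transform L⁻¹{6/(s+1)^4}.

L⁻¹{n!/(s-a)^(n+1)} = t^n·e^(at), so L⁻¹{6/(s+1)^4} = t^3·e^(-t)

Final answer: t^3·e^(-t)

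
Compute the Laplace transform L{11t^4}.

L{11t^4} = 11 · L{t^4} = 11 · 24/s^5 = 264/s^5

Final answer: 264/s^5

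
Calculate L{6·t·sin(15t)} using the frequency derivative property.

L{sin(15t)} = 15/(s² + 225). By L{t·f(t)} = -F'(s): -d/ds[15/(s² + 225)] = -(15)·(-2s)/(s² + 225)² = 30s/(s² + 225)². Then L{6·t·sin(15t)} = 6·30s/(s² + 225)² = 180s/(s² + 225)²

Final answer: 180s/(s² + 225)²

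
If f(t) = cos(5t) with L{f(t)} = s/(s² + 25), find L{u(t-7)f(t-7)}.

Time shift theorem: L{u(t-a)f(t-a)} = e^(-as)F(s). Here a=7, F(s) = s/(s² + 25), so L{u(t-7)f(t-7)} = e^(-7s)·s/(s² + 25)

Final answer: e^(-7s)·s/(s² + 25)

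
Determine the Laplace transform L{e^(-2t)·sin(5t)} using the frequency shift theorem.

Frequency shift: L{e^(at)f(t)} = F(s-a). L{e^(-2t)·sin(5t)} = 5/((s+2)² + 25)

Final answer: 5/((s+2)² + 25)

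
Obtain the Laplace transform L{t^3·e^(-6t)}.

L{t^n·e^(at)} = n!/(s-a)^(n+1), so L{t^3·e^(-6t)} = 6/(s+6)^4

Final answer: 6/(s+6)^4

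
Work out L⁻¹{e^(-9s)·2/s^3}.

L⁻¹{2/s^3} = t^2. By the time shift theorem, L⁻¹{e^(-as)F(s)} = u(t-a)f(t-a) with a=9, so L⁻¹{e^(-9s)·2/s^3} = u(t-9)·(t-9)^2

Final answer: u(t-9)·(t-9)^2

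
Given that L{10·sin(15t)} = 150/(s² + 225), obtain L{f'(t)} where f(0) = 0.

L{f'(t)} = s·F(s) - f(0) = s·150/(s² + 225) - 0 = 150s/(s² + 225)

Final answer: 150s/(s² + 225)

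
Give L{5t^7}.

L{t^n} = n!/s^(n+1). So L{5t^7} = 5·7!/s^8 = 25200/s^8

Final answer: 25200/s^8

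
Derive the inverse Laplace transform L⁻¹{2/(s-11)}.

L⁻¹{1/(s-a)} = e^(at), so L⁻¹{1/(s-11)} = e^(11t), and L⁻¹{2/(s-11)} = 2·e^(11t)

Final answer: 2·e^(11t)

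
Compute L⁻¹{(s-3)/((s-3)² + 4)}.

Using frequency shift: L⁻¹{(s-a)/((s-a)² + b²)} = e^(at)cos(bt). Here a=3, b=2

Final answer: e^(3t)·cos(2t)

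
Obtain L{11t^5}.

L{t^n} = n!/s^(n+1). So L{11t^5} = 11·5!/s^6 = 1320/s^6

Final answer: 1320/s^6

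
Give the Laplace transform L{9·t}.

L{t^n} = n!/s^(n+1), so L{t} = 1/s^2. Then L{9·t} = 9·1/s^2 = 9/s^2

Final answer: 9/s^2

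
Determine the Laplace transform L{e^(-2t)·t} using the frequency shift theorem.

L{e^(at)·t^n} = n!/(s-a)^(n+1), so L{e^(-2t)·t} = 1/(s+2)^2

Final answer: 1/(s+2)^2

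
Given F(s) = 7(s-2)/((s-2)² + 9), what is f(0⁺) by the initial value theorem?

f(0⁺) = lim_{s→∞} sF(s) = lim_{s→∞} 7s(s-2)/((s-2)² + 9) = 7

Final answer: 7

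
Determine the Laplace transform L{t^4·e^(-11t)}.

L{t^n·e^(at)} = n!/(s-a)^(n+1), so L{t^4·e^(-11t)} = 24/(s+11)^5

Final answer: 24/(s+11)^5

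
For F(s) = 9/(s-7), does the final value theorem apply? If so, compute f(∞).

sF(s) = 9s/(s-7) has a pole at s = 7 in the right half-plane. Theorem does NOT apply (unstable system; f(t) = 9·e^(7t) grows without bound).

Final answer: Not applicable (unstable)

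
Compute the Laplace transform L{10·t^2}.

L{t^n} = n!/s^(n+1), so L{t^2} = 2/s^3. Then L{10·t^2} = 10·2/s^3 = 20/s^3

Final answer: 20/s^3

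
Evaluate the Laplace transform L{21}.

L{21} = 21 · L{1} = 21/s

Final answer: 21/s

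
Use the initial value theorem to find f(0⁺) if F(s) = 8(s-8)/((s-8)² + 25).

f(0⁺) = lim_{s→∞} sF(s) = lim_{s→∞} 8s(s-8)/((s-8)² + 25) = 8

Final answer: 8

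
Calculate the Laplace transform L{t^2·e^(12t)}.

L{t^n·e^(at)} = n!/(s-a)^(n+1), so L{t^2·e^(12t)} = 2/(s-12)^3

Final answer: 2/(s-12)^3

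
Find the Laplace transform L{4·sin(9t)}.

L{sin(ωt)} = ω/(s² + ω²), so L{sin(9t)} = 9/(s² + 81). Then L{4·sin(9t)} = 4·9/(s² + 81) = 36/(s² + 81)

Final answer: 36/(s² + 81)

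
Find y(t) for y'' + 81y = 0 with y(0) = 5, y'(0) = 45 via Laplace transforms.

L{y''} + 81L{y} = 0. s²Y - 5s - 45 + 81Y = 0. Y(s² + 81) = 5s + 45. Y = (5s + 45)/(s² + 81). Inverting: y(t) = 5cos(9t) + 5sin(9t)

Final answer: y(t) = 5cos(9t) + 5sin(9t)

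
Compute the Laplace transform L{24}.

L{24} = 24 · L{1} = 24/s

Final answer: 24/s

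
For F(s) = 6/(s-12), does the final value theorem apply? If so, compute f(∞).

sF(s) = 6s/(s-12) has a pole at s = 12 in the right half-plane. Theorem does NOT apply (unstable system; f(t) = 6·e^(12t) grows without bound).

Final answer: Not applicable (unstable)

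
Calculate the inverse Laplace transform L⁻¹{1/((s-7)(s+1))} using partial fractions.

Decompose: A/(s-7) + B/(s+1). A = 1/8, B = -1/8. f(t) = (e^(7t) - e^(-t))/8

Final answer: (e^(7t) - e^(-t))/8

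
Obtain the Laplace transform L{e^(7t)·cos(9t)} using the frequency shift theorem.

Frequency shift: L{e^(at)f(t)} = F(s-a). L{e^(7t)·cos(9t)} = (s-7)/((s-7)² + 81)

Final answer: (s-7)/((s-7)² + 81)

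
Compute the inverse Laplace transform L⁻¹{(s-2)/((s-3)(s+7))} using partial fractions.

Using partial fractions, f(t) = (e^(3t) + 9e^(-7t))/10

Final answer: (e^(3t) + 9e^(-7t))/10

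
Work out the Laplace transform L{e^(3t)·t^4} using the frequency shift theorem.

L{e^(at)·t^n} = n!/(s-a)^(n+1), so L{e^(3t)·t^4} = 24/(s-3)^5

Final answer: 24/(s-3)^5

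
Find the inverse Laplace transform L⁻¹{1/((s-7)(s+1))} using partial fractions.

Decompose: A/(s-7) + B/(s+1). A = 1/8, B = -1/8. f(t) = (e^(7t) - e^(-t))/8

Final answer: (e^(7t) - e^(-t))/8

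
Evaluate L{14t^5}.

L{t^n} = n!/s^(n+1). So L{14t^5} = 14·5!/s^6 = 1680/s^6

Final answer: 1680/s^6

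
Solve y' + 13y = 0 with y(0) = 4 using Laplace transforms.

L{y'} + 13L{y} = 0. sY - 4 + 13Y = 0. Y(s+13) = 4. Y = 4/(s+13)

Final answer: y(t) = 4e^(-13t)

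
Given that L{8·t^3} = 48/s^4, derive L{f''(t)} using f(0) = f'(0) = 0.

L{f''(t)} = s²F(s) - sf(0) - f'(0) = s²·48/s^4 - 0 - 0 = 48/s^2

Final answer: 48/s^2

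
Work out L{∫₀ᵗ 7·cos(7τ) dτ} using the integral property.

L{∫₀ᵗ f(τ)dτ} = F(s)/s with F(s) = 7s/(s² + 49), so the result is (7s/(s² + 49))/s = 7/(s² + 49)

Final answer: 7/(s² + 49)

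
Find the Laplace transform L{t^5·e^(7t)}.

L{t^n·e^(at)} = n!/(s-a)^(n+1), so L{t^5·e^(7t)} = 120/(s-7)^6

Final answer: 120/(s-7)^6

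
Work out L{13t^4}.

L{t^n} = n!/s^(n+1). So L{13t^4} = 13·4!/s^5 = 312/s^5

Final answer: 312/s^5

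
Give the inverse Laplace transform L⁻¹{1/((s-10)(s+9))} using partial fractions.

Decompose: A/(s-10) + B/(s+9). A = 1/19, B = -1/19. f(t) = (e^(10t) - e^(-9t))/19

Final answer: (e^(10t) - e^(-9t))/19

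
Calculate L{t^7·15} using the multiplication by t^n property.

L{15} = 15/s. d^1/ds^1[1/s] = -1/s². d^2/ds^2[1/s] = 2/s^3. d^3/ds^3[1/s] = -6/s^4. d^4/ds^4[1/s] = 24/s^5. d^5/ds^5[1/s] = -120/s^6. d^6/ds^6[1/s] = 720/s^7. d^7/ds^7[1/s] = -5040/s^8. So L{t^7} = (-1)^{7}·-5040/s^8 = 5040/s^8. Then L{t^7·15} = 15·5040/s^8 = 75600/s^8

Final answer: 75600/s^8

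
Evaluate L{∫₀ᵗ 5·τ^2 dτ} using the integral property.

L{∫₀ᵗ f(τ)dτ} = F(s)/s with f(t) = 5t^2. F(s) = 10/s^3, so L{∫₀ᵗ 5·τ^2 dτ} = (10/s^3)/s = 10/s^4. (Check: ∫₀ᵗ 5·τ^2 dτ = 5t^3/3.)

Final answer: 10/s^4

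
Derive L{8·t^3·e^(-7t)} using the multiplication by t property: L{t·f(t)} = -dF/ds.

Using L{t^n·e^(at)} = n!/(s-a)^(n+1), L{t^3·e^(-7t)} = 6/(s+7)^4, so L{8·t^3·e^(-7t)} = 8·6/(s+7)^4 = 48/(s+7)^4

Final answer: 48/(s+7)^4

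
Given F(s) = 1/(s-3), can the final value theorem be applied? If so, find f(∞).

sF(s) = s/(s-3) has a pole at s = 3 in the right half-plane. Theorem does NOT apply (unstable system; f(t) = e^(3t) grows without bound).

Final answer: Not applicable (unstable)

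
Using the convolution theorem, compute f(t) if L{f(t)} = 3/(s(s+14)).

3/(s(s+14)) = (3/s)·(1/(s+14)) = L{3}·L{e^(-14t)}. By convolution, f(t) = 3*e^(-14t) = ∫₀ᵗ 3·e^(-14τ) dτ = 3·(1 - e^(-14t))/14

Final answer: 3·(1 - e^(-14t))/14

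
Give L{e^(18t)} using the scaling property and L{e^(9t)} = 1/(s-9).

Using L{f(at)} = (1/a)F(s/a) with a=2 and f(t) = e^(9t): L{e^(18t)} = (1/2) · 1/((s/2)-9) = (1/2) · 2/(s-18) = 1/(s-18)

Final answer: 1/(s-18)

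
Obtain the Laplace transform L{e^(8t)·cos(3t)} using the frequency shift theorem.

Frequency shift: L{e^(at)f(t)} = F(s-a). L{e^(8t)·cos(3t)} = (s-8)/((s-8)² + 9)

Final answer: (s-8)/((s-8)² + 9)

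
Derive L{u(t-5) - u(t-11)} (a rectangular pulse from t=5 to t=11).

L{u(t-a)} = e^(-as)/s. L{u(t-5) - u(t-11)} = (e^(-5s) - e^(-11s))/s

Final answer: (e^(-5s) - e^(-11s))/s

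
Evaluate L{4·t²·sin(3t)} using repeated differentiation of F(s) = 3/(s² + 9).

F(s) = 3/(s² + 9). F'(s) = -6s/(s² + 9)². F''(s) = -6(9 - 3s²)/(s² + 9)³ = (18s² - 54)/(s² + 9)³. So L{t²·sin(3t)} = (-1)² F''(s) = (18s² - 54)/(s² + 9)³. Then L{4·t²·sin(3t)} = 4·(18s² - 54)/(s² + 9)³ = (72s² - 216)/(s² + 9)³

Final answer: (72s² - 216)/(s² + 9)³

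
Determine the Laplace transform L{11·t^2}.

L{t^n} = n!/s^(n+1), so L{t^2} = 2/s^3. Then L{11·t^2} = 11·2/s^3 = 22/s^3

Final answer: 22/s^3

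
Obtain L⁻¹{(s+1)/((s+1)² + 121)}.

Using frequency shift: L⁻¹{(s-a)/((s-a)² + b²)} = e^(at)cos(bt). Here a=-1, b=11

Final answer: e^(-t)·cos(11t)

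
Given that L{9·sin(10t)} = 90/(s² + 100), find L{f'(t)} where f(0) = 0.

L{f'(t)} = s·F(s) - f(0) = s·90/(s² + 100) - 0 = 90s/(s² + 100)

Final answer: 90s/(s² + 100)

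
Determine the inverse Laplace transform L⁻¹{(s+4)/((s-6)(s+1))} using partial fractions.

Using partial fractions, f(t) = (10e^(6t) - 3e^(-t))/7

Final answer: (10e^(6t) - 3e^(-t))/7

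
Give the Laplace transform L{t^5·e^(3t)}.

L{t^n·e^(at)} = n!/(s-a)^(n+1), so L{t^5·e^(3t)} = 120/(s-3)^6

Final answer: 120/(s-3)^6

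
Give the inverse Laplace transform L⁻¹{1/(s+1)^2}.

L⁻¹{n!/(s-a)^(n+1)} = t^n·e^(at) with n=1, a=-1. So L⁻¹{1/(s+1)^2} = t·e^(-t)

Final answer: t·e^(-t)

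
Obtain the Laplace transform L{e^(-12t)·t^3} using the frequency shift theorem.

L{e^(at)·t^n} = n!/(s-a)^(n+1), so L{e^(-12t)·t^3} = 6/(s+12)^4

Final answer: 6/(s+12)^4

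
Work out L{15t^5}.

L{t^n} = n!/s^(n+1). So L{15t^5} = 15·5!/s^6 = 1800/s^6

Final answer: 1800/s^6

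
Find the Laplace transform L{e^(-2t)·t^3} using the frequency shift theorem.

L{e^(at)·t^n} = n!/(s-a)^(n+1), so L{e^(-2t)·t^3} = 6/(s+2)^4

Final answer: 6/(s+2)^4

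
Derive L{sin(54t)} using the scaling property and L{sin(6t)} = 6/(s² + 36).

Using L{f(at)} = (1/a)F(s/a) with a=9: L{sin(54t)} = (1/9) · 6/((s/9)² + 36) = (1/9) · 6·81/(s² + 2916) = 54/(s² + 2916)

Final answer: 54/(s² + 2916)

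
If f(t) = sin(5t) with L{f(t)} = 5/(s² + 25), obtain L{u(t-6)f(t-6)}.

Time shift theorem: L{u(t-a)f(t-a)} = e^(-as)F(s). Here a=6, F(s) = 5/(s² + 25), so L{u(t-6)f(t-6)} = e^(-6s)·5/(s² + 25)

Final answer: e^(-6s)·5/(s² + 25)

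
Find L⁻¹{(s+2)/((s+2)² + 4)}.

Using frequency shift: L⁻¹{(s-a)/((s-a)² + b²)} = e^(at)cos(bt). Here a=-2, b=2

Final answer: e^(-2t)·cos(2t)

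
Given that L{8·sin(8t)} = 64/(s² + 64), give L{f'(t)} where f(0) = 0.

L{f'(t)} = s·F(s) - f(0) = s·64/(s² + 64) - 0 = 64s/(s² + 64)

Final answer: 64s/(s² + 64)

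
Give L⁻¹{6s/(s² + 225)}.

This is the form c·s/(s² + a²) with a = 15, c = 6. L⁻¹ = 6·cos(15t)

Final answer: 6·cos(15t)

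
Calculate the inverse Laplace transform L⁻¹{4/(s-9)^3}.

L⁻¹{n!/(s-a)^(n+1)} = t^n·e^(at) with n=2, a=9. So L⁻¹{2/(s-9)^3} = t^2·e^(9t), and L⁻¹{4/(s-9)^3} = (4/2)·t^2·e^(9t) = 2·t^2·e^(9t)

Final answer: 2·t^2·e^(9t)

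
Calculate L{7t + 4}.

L{7t + 4} = 7·L{t} + 4·L{1} = 7/s² + 4/s

Final answer: 7/s² + 4/s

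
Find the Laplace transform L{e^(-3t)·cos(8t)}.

L{e^(at)·cos(ωt)} = (s-a)/((s-a)² + ω²), so L{e^(-3t)·cos(8t)} = (s+3)/((s+3)² + 64)

Final answer: (s+3)/((s+3)² + 64)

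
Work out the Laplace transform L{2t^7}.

L{2t^7} = 2 · L{t^7} = 2 · 5040/s^8 = 10080/s^8

Final answer: 10080/s^8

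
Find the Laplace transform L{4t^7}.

L{4t^7} = 4 · L{t^7} = 4 · 5040/s^8 = 20160/s^8

Final answer: 20160/s^8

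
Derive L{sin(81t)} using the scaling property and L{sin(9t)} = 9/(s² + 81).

Using L{f(at)} = (1/a)F(s/a) with a=9: L{sin(81t)} = (1/9) · 9/((s/9)² + 81) = (1/9) · 9·81/(s² + 6561) = 81/(s² + 6561)

Final answer: 81/(s² + 6561)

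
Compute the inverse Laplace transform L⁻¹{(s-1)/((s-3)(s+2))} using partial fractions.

Using partial fractions, f(t) = (2e^(3t) + 3e^(-2t))/5

Final answer: (2e^(3t) + 3e^(-2t))/5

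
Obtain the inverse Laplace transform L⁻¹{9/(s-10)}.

L⁻¹{1/(s-a)} = e^(at), so L⁻¹{1/(s-10)} = e^(10t), and L⁻¹{9/(s-10)} = 9·e^(10t)

Final answer: 9·e^(10t)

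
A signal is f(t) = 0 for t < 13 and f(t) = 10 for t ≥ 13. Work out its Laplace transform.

f(t) = 10·u(t-13). L{u(t-13)} = e^(-13s)/s, so L{f(t)} = 10·e^(-13s)/s

Final answer: 10·e^(-13s)/s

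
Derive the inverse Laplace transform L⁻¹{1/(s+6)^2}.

L⁻¹{n!/(s-a)^(n+1)} = t^n·e^(at), so L⁻¹{1/(s+6)^2} = t·e^(-6t)

Final answer: t·e^(-6t)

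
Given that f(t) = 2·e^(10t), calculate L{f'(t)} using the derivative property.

f(0) = 2, F(s) = 2/(s-10). L{f'(t)} = s·F(s) - f(0) = 2s/(s-10) - 2 = (2s - 2(s-10))/(s-10) = 20/(s-10)

Final answer: 20/(s-10)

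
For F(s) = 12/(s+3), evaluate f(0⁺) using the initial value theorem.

f(0⁺) = lim_{s→∞} s·12/(s+3) = lim_{s→∞} 12s/(s+3) = 12

Final answer: 12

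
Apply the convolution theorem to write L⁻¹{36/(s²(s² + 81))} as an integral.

36/(s²(s² + 81)) = (1/s²)·(36/(s² + 81)) = L{t}·L{4·sin(9t)}. So f(t) = t*(4·sin(9t)) = ∫₀ᵗ 4τ·sin(9(t-τ)) dτ

Final answer: ∫₀ᵗ 4τ·sin(9(t-τ)) dτ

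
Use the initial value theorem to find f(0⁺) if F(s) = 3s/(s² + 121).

f(0⁺) = lim_{s→∞} s·3s/(s² + 121) = lim_{s→∞} 3s²/(s² + 121) = 3

Final answer: 3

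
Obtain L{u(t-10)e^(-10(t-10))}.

u(t-a)f(t-a) with f(t)=e^(-10t). L{e^(-10t)} = 1/(s+10). By time shift: e^(-10s)/(s+10)

Final answer: e^(-10s)/(s+10)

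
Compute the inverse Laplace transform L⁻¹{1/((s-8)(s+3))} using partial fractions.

Decompose: A/(s-8) + B/(s+3). A = 1/11, B = -1/11. f(t) = (e^(8t) - e^(-3t))/11

Final answer: (e^(8t) - e^(-3t))/11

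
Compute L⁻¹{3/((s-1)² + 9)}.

Form: b/((s-a)² + b²) → e^(at)sin(bt). With a=1, b=3

Final answer: e^t·sin(3t)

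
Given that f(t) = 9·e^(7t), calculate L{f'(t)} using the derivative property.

f(0) = 9, F(s) = 9/(s-7). L{f'(t)} = s·F(s) - f(0) = 9s/(s-7) - 9 = (9s - 9(s-7))/(s-7) = 63/(s-7)

Final answer: 63/(s-7)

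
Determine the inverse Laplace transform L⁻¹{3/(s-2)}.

L⁻¹{1/(s-a)} = e^(at), so L⁻¹{1/(s-2)} = e^(2t), and L⁻¹{3/(s-2)} = 3·e^(2t)

Final answer: 3·e^(2t)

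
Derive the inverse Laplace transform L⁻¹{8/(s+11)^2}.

L⁻¹{n!/(s-a)^(n+1)} = t^n·e^(at) with n=1, a=-11. So L⁻¹{1/(s+11)^2} = t·e^(-11t), and L⁻¹{8/(s+11)^2} = (8/1)·t·e^(-11t) = 8·t·e^(-11t)

Final answer: 8·t·e^(-11t)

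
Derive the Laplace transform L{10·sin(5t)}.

L{sin(ωt)} = ω/(s² + ω²), so L{sin(5t)} = 5/(s² + 25). Then L{10·sin(5t)} = 10·5/(s² + 25) = 50/(s² + 25)

Final answer: 50/(s² + 25)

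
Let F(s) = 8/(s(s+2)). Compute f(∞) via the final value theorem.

f(∞) = lim_{s→0} s·8/(s(s+2)) = lim_{s→0} 8/(s+2) = 8/2 = 4

Final answer: 4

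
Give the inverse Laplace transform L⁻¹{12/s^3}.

L⁻¹{n!/s^(n+1)} = t^n with n=2. So L⁻¹{2/s^3} = t^2, and L⁻¹{12/s^3} = (12/2)·t^2 = 6·t^2

Final answer: 6·t^2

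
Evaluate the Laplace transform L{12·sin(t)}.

L{sin(ωt)} = ω/(s² + ω²), so L{sin(t)} = 1/(s² + 1). Then L{12·sin(t)} = 12·1/(s² + 1) = 12/(s² + 1)

Final answer: 12/(s² + 1)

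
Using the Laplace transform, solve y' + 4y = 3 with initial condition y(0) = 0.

sY + 4Y = 3/s. Y = 3/(s(s+4)). Partial fractions: Y = 3/4/s - 3/4/(s+4)

Final answer: y(t) = 3/4(1 - e^(-4t))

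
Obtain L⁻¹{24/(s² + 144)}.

This is the form c·a/(s² + a²) with a = 12, c = 2. L⁻¹ = 2·sin(12t)

Final answer: 2·sin(12t)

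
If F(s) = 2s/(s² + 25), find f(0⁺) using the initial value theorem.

f(0⁺) = lim_{s→∞} s·2s/(s² + 25) = lim_{s→∞} 2s²/(s² + 25) = 2

Final answer: 2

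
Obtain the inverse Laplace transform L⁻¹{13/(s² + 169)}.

L⁻¹{13/(s² + 169)} = sin(13t)

Final answer: sin(13t)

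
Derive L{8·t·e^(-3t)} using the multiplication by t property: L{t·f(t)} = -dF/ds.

Using L{t^n·e^(at)} = n!/(s-a)^(n+1), L{t·e^(-3t)} = 1/(s+3)^2, so L{8·t·e^(-3t)} = 8·1/(s+3)^2 = 8/(s+3)^2

Final answer: 8/(s+3)^2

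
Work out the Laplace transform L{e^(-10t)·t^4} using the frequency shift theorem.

L{e^(at)·t^n} = n!/(s-a)^(n+1), so L{e^(-10t)·t^4} = 24/(s+10)^5

Final answer: 24/(s+10)^5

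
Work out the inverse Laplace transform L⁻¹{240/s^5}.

L⁻¹{n!/s^(n+1)} = t^n with n=4. So L⁻¹{24/s^5} = t^4, and L⁻¹{240/s^5} = (240/24)·t^4 = 10·t^4

Final answer: 10·t^4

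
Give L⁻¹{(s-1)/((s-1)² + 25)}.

Using frequency shift: L⁻¹{(s-a)/((s-a)² + b²)} = e^(at)cos(bt). Here a=1, b=5

Final answer: e^t·cos(5t)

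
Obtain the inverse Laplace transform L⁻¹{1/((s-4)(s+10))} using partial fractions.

Decompose: A/(s-4) + B/(s+10). A = 1/14, B = -1/14. f(t) = (e^(4t) - e^(-10t))/14

Final answer: (e^(4t) - e^(-10t))/14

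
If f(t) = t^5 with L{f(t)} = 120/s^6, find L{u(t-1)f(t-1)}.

Time shift theorem: L{u(t-a)f(t-a)} = e^(-as)F(s). Here a=1, F(s) = 120/s^6, so L{u(t-1)f(t-1)} = e^(-s)·120/s^6

Final answer: e^(-s)·120/s^6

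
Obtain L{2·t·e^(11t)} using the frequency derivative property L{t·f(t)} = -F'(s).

L{e^(11t)} = 1/(s-11). By frequency derivative: L{t·e^(11t)} = -d/ds[1/(s-11)] = -(-1)/(s-11)² = 1/(s-11)². Then L{2·t·e^(11t)} = 2·1/(s-11)² = 2/(s-11)²

Final answer: 2/(s-11)²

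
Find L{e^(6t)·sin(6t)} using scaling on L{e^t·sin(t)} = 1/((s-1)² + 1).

Scaling with a=6: L{e^(6t)·sin(6t)} = (1/6) · 1/((s/6-1)² + 1). Simplifying: 6/((s-6)² + 36)

Final answer: 6/((s-6)² + 36)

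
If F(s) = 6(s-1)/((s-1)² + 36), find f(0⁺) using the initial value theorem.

f(0⁺) = lim_{s→∞} sF(s) = lim_{s→∞} 6s(s-1)/((s-1)² + 36) = 6

Final answer: 6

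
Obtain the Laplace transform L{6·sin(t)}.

L{sin(ωt)} = ω/(s² + ω²), so L{sin(t)} = 1/(s² + 1). Then L{6·sin(t)} = 6·1/(s² + 1) = 6/(s² + 1)

Final answer: 6/(s² + 1)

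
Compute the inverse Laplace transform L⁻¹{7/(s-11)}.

L⁻¹{1/(s-a)} = e^(at), so L⁻¹{1/(s-11)} = e^(11t), and L⁻¹{7/(s-11)} = 7·e^(11t)

Final answer: 7·e^(11t)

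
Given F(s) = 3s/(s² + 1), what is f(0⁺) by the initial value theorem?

f(0⁺) = lim_{s→∞} s·3s/(s² + 1) = lim_{s→∞} 3s²/(s² + 1) = 3

Final answer: 3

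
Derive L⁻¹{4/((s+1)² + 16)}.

Form: b/((s-a)² + b²) → e^(at)sin(bt). With a=-1, b=4

Final answer: e^(-t)·sin(4t)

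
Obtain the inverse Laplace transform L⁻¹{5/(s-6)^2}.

L⁻¹{n!/(s-a)^(n+1)} = t^n·e^(at) with n=1, a=6. So L⁻¹{1/(s-6)^2} = t·e^(6t), and L⁻¹{5/(s-6)^2} = (5/1)·t·e^(6t) = 5·t·e^(6t)

Final answer: 5·t·e^(6t)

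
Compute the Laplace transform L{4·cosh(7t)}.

L{cosh(ωt)} = s/(s² - ω²), so L{cosh(7t)} = s/(s² - 49). Then L{4·cosh(7t)} = 4·s/(s² - 49) = 4s/(s² - 49)

Final answer: 4s/(s² - 49)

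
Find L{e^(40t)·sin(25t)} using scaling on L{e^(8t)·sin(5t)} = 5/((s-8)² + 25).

Scaling with a=5: L{e^(40t)·sin(25t)} = (1/5) · 5/((s/5-8)² + 25). Simplifying: 25/((s-40)² + 625)

Final answer: 25/((s-40)² + 625)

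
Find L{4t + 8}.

L{4t + 8} = 4·L{t} + 8·L{1} = 4/s² + 8/s

Final answer: 4/s² + 8/s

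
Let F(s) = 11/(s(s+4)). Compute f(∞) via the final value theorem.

f(∞) = lim_{s→0} s·11/(s(s+4)) = lim_{s→0} 11/(s+4) = 11/4 = 11/4

Final answer: 11/4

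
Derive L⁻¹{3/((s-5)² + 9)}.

Form: b/((s-a)² + b²) → e^(at)sin(bt). With a=5, b=3

Final answer: e^(5t)·sin(3t)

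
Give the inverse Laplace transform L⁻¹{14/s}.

L⁻¹{c/s} = c, so L⁻¹{14/s} = 14

Final answer: 14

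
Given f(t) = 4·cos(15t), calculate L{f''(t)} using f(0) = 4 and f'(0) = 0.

F(s) = 4s/(s² + 225). L{f''(t)} = s²F(s) - sf(0) - f'(0) = 4s³/(s² + 225) - 4s = (4s³ - 4s(s² + 225))/(s² + 225) = -900s/(s² + 225)

Final answer: -900s/(s² + 225)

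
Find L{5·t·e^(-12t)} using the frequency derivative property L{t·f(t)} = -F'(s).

L{e^(-12t)} = 1/(s+12). By frequency derivative: L{t·e^(-12t)} = -d/ds[1/(s+12)] = -(-1)/(s+12)² = 1/(s+12)². Then L{5·t·e^(-12t)} = 5·1/(s+12)² = 5/(s+12)²

Final answer: 5/(s+12)²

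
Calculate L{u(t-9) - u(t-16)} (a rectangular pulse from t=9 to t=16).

L{u(t-a)} = e^(-as)/s. L{u(t-9) - u(t-16)} = (e^(-9s) - e^(-16s))/s

Final answer: (e^(-9s) - e^(-16s))/s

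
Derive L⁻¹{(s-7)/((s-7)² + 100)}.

Using frequency shift: L⁻¹{(s-a)/((s-a)² + b²)} = e^(at)cos(bt). Here a=7, b=10

Final answer: e^(7t)·cos(10t)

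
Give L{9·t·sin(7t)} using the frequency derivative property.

L{sin(7t)} = 7/(s² + 49). By L{t·f(t)} = -F'(s): -d/ds[7/(s² + 49)] = -(7)·(-2s)/(s² + 49)² = 14s/(s² + 49)². Then L{9·t·sin(7t)} = 9·14s/(s² + 49)² = 126s/(s² + 49)²

Final answer: 126s/(s² + 49)²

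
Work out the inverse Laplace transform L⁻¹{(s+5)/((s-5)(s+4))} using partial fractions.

Using partial fractions, f(t) = (10e^(5t) - e^(-4t))/9

Final answer: (10e^(5t) - e^(-4t))/9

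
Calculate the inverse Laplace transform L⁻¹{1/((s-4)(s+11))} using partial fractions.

Decompose: A/(s-4) + B/(s+11). A = 1/15, B = -1/15. f(t) = (e^(4t) - e^(-11t))/15

Final answer: (e^(4t) - e^(-11t))/15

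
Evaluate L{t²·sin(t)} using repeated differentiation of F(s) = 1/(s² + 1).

F(s) = 1/(s² + 1). F'(s) = -2s/(s² + 1)². F''(s) = -2(1 - 3s²)/(s² + 1)³ = (6s² - 2)/(s² + 1)³. So L{t²·sin(t)} = (-1)² F''(s) = (6s² - 2)/(s² + 1)³

Final answer: (6s² - 2)/(s² + 1)³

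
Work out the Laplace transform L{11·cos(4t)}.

L{cos(ωt)} = s/(s² + ω²), so L{cos(4t)} = s/(s² + 16). Then L{11·cos(4t)} = 11·s/(s² + 16) = 11s/(s² + 16)

Final answer: 11s/(s² + 16)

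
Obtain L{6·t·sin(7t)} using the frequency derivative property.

L{sin(7t)} = 7/(s² + 49). By L{t·f(t)} = -F'(s): -d/ds[7/(s² + 49)] = -(7)·(-2s)/(s² + 49)² = 14s/(s² + 49)². Then L{6·t·sin(7t)} = 6·14s/(s² + 49)² = 84s/(s² + 49)²

Final answer: 84s/(s² + 49)²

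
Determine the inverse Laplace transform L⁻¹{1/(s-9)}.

L⁻¹{1/(s-a)} = e^(at), so L⁻¹{1/(s-9)} = e^(9t)

Final answer: e^(9t)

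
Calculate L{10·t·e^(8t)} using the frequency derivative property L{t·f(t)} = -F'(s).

L{e^(8t)} = 1/(s-8). By frequency derivative: L{t·e^(8t)} = -d/ds[1/(s-8)] = -(-1)/(s-8)² = 1/(s-8)². Then L{10·t·e^(8t)} = 10·1/(s-8)² = 10/(s-8)²

Final answer: 10/(s-8)²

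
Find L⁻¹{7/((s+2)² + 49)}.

Form: b/((s-a)² + b²) → e^(at)sin(bt). With a=-2, b=7

Final answer: e^(-2t)·sin(7t)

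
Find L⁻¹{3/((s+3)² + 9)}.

Form: b/((s-a)² + b²) → e^(at)sin(bt). With a=-3, b=3

Final answer: e^(-3t)·sin(3t)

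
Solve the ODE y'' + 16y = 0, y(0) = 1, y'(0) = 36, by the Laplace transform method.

L{y''} + 16L{y} = 0. s²Y - s - 36 + 16Y = 0. Y(s² + 16) = s + 36. Y = (s + 36)/(s² + 16). Inverting: y(t) = cos(4t) + 9sin(4t)

Final answer: y(t) = cos(4t) + 9sin(4t)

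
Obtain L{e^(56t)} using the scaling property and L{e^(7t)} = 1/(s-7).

Using L{f(at)} = (1/a)F(s/a) with a=8 and f(t) = e^(7t): L{e^(56t)} = (1/8) · 1/((s/8)-7) = (1/8) · 8/(s-56) = 1/(s-56)

Final answer: 1/(s-56)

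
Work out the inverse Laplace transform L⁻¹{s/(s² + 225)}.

L⁻¹{s/(s² + 225)} = cos(15t)

Final answer: cos(15t)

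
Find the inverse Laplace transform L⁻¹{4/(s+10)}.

L⁻¹{1/(s-a)} = e^(at), so L⁻¹{1/(s+10)} = e^(-10t), and L⁻¹{4/(s+10)} = 4·e^(-10t)

Final answer: 4·e^(-10t)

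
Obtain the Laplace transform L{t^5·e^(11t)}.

L{t^n·e^(at)} = n!/(s-a)^(n+1), so L{t^5·e^(11t)} = 120/(s-11)^6

Final answer: 120/(s-11)^6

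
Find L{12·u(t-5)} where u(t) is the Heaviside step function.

L{u(t-a)} = e^(-as)/s. Here a=5, so L{u(t-5)} = e^(-5s)/s, and L{12·u(t-5)} = 12·e^(-5s)/s

Final answer: 12·e^(-5s)/s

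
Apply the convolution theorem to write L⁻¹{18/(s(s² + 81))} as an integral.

18/(s(s² + 81)) = (1/s)·(18/(s² + 81)) = L{1}·L{2·sin(9t)}. So f(t) = 1*(2·sin(9t)) = ∫₀ᵗ 2·sin(9τ) dτ

Final answer: ∫₀ᵗ 2·sin(9τ) dτ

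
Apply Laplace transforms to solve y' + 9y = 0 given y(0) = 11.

L{y'} + 9L{y} = 0. sY - 11 + 9Y = 0. Y(s+9) = 11. Y = 11/(s+9)

Final answer: y(t) = 11e^(-9t)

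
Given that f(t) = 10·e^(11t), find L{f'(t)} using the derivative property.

f(0) = 10, F(s) = 10/(s-11). L{f'(t)} = s·F(s) - f(0) = 10s/(s-11) - 10 = (10s - 10(s-11))/(s-11) = 110/(s-11)

Final answer: 110/(s-11)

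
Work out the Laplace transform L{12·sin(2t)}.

L{sin(ωt)} = ω/(s² + ω²), so L{sin(2t)} = 2/(s² + 4). Then L{12·sin(2t)} = 12·2/(s² + 4) = 24/(s² + 4)

Final answer: 24/(s² + 4)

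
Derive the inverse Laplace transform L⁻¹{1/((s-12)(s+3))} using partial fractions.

Decompose: A/(s-12) + B/(s+3). A = 1/15, B = -1/15. f(t) = (e^(12t) - e^(-3t))/15

Final answer: (e^(12t) - e^(-3t))/15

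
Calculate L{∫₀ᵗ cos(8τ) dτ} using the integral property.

L{∫₀ᵗ f(τ)dτ} = F(s)/s with F(s) = s/(s² + 64), so the result is (s/(s² + 64))/s = 1/(s² + 64)

Final answer: 1/(s² + 64)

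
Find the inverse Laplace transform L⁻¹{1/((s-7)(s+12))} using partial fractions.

Decompose: A/(s-7) + B/(s+12). A = 1/19, B = -1/19. f(t) = (e^(7t) - e^(-12t))/19

Final answer: (e^(7t) - e^(-12t))/19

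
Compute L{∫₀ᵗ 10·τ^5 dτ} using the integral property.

L{∫₀ᵗ f(τ)dτ} = F(s)/s with f(t) = 10t^5. F(s) = 1200/s^6, so L{∫₀ᵗ 10·τ^5 dτ} = (1200/s^6)/s = 1200/s^7. (Check: ∫₀ᵗ 10·τ^5 dτ = 10t^6/6.)

Final answer: 1200/s^7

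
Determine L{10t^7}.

L{t^n} = n!/s^(n+1). So L{10t^7} = 10·7!/s^8 = 50400/s^8

Final answer: 50400/s^8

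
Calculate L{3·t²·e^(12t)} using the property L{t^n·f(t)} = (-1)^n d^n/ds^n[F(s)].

L{e^(12t)} = 1/(s-12). d/ds[1/(s-12)] = -1/(s-12)². d²/ds²[1/(s-12)] = 2/(s-12)³. So L{t²·e^(12t)} = (-1)² · 2/(s-12)³ = 2/(s-12)³. Then L{3·t²·e^(12t)} = 3·2/(s-12)³ = 6/(s-12)³

Final answer: 6/(s-12)³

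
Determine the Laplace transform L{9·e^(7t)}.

L{e^(at)} = 1/(s-a), so L{e^(7t)} = 1/(s-7). Then L{9·e^(7t)} = 9/(s-7)

Final answer: 9/(s-7)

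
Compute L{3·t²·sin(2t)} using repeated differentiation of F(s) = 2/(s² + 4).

F(s) = 2/(s² + 4). F'(s) = -4s/(s² + 4)². F''(s) = -4(4 - 3s²)/(s² + 4)³ = (12s² - 16)/(s² + 4)³. So L{t²·sin(2t)} = (-1)² F''(s) = (12s² - 16)/(s² + 4)³. Then L{3·t²·sin(2t)} = 3·(12s² - 16)/(s² + 4)³ = (36s² - 48)/(s² + 4)³

Final answer: (36s² - 48)/(s² + 4)³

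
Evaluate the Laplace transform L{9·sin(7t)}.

L{sin(ωt)} = ω/(s² + ω²), so L{sin(7t)} = 7/(s² + 49). Then L{9·sin(7t)} = 9·7/(s² + 49) = 63/(s² + 49)

Final answer: 63/(s² + 49)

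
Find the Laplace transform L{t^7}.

L{t^n} = n!/s^(n+1), so L{t^7} = 5040/s^8

Final answer: 5040/s^8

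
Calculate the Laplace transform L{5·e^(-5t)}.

L{e^(at)} = 1/(s-a), so L{e^(-5t)} = 1/(s+5). Then L{5·e^(-5t)} = 5/(s+5)

Final answer: 5/(s+5)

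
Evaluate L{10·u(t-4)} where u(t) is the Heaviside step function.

L{u(t-a)} = e^(-as)/s. Here a=4, so L{u(t-4)} = e^(-4s)/s, and L{10·u(t-4)} = 10·e^(-4s)/s

Final answer: 10·e^(-4s)/s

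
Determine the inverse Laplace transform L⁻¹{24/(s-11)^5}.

L⁻¹{n!/(s-a)^(n+1)} = t^n·e^(at) with n=4, a=11. So L⁻¹{24/(s-11)^5} = t^4·e^(11t)

Final answer: t^4·e^(11t)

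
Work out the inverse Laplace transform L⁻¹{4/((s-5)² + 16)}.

Using frequency shift, L⁻¹{4/((s-5)² + 16)} = e^(5t)·sin(4t)

Final answer: e^(5t)·sin(4t)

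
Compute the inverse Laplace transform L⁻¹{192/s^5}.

L⁻¹{n!/s^(n+1)} = t^n with n=4. So L⁻¹{24/s^5} = t^4, and L⁻¹{192/s^5} = (192/24)·t^4 = 8·t^4

Final answer: 8·t^4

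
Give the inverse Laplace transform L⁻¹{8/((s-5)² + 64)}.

Using frequency shift, L⁻¹{8/((s-5)² + 64)} = e^(5t)·sin(8t)

Final answer: e^(5t)·sin(8t)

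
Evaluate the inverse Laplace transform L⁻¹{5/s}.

L⁻¹{c/s} = c, so L⁻¹{5/s} = 5

Final answer: 5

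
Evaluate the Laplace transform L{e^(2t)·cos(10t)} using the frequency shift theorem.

Frequency shift: L{e^(at)f(t)} = F(s-a). L{e^(2t)·cos(10t)} = (s-2)/((s-2)² + 100)

Final answer: (s-2)/((s-2)² + 100)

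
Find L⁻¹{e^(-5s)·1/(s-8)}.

L⁻¹{1/(s-8)} = e^(8t). By the time shift theorem, L⁻¹{e^(-as)F(s)} = u(t-a)f(t-a) with a=5, so L⁻¹{e^(-5s)·1/(s-8)} = u(t-5)·e^(8(t-5))

Final answer: u(t-5)·e^(8(t-5))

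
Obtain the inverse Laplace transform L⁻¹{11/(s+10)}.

L⁻¹{1/(s-a)} = e^(at), so L⁻¹{1/(s+10)} = e^(-10t), and L⁻¹{11/(s+10)} = 11·e^(-10t)

Final answer: 11·e^(-10t)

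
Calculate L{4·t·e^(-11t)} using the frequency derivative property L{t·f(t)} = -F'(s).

L{e^(-11t)} = 1/(s+11). By frequency derivative: L{t·e^(-11t)} = -d/ds[1/(s+11)] = -(-1)/(s+11)² = 1/(s+11)². Then L{4·t·e^(-11t)} = 4·1/(s+11)² = 4/(s+11)²

Final answer: 4/(s+11)²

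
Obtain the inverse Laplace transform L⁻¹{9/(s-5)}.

L⁻¹{1/(s-a)} = e^(at), so L⁻¹{1/(s-5)} = e^(5t), and L⁻¹{9/(s-5)} = 9·e^(5t)

Final answer: 9·e^(5t)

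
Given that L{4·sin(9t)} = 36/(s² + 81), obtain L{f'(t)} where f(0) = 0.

L{f'(t)} = s·F(s) - f(0) = s·36/(s² + 81) - 0 = 36s/(s² + 81)

Final answer: 36s/(s² + 81)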